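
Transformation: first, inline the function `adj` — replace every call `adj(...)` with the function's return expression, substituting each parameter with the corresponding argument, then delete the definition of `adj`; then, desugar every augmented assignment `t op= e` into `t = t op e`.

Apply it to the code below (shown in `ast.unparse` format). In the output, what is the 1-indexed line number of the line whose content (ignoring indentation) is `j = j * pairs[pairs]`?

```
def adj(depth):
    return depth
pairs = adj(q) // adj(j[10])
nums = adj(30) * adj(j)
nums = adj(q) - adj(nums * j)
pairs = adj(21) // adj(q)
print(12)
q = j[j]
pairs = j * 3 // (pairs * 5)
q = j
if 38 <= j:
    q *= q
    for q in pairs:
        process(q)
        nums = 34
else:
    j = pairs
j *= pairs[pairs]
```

16

Transformed code:
pairs = q // j[10]
nums = 30 * j
nums = q - nums * j
pairs = 21 // q
print(12)
q = j[j]
pairs = j * 3 // (pairs * 5)
q = j
if 38 <= j:
    q = q * q
    for q in pairs:
        process(q)
        nums = 34
else:
    j = pairs
j = j * pairs[pairs]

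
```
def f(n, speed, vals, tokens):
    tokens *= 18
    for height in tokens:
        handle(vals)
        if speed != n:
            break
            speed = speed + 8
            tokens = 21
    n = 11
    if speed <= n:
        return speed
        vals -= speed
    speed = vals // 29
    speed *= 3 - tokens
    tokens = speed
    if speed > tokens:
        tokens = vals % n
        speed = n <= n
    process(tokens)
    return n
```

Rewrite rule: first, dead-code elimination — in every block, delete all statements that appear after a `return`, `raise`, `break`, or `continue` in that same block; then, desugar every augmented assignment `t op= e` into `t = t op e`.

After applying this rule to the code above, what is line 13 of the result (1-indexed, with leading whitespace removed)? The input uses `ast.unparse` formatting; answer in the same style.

Transformed code:
def f(n, speed, vals, tokens):
    tokens = tokens * 18
    for height in tokens:
        handle(vals)
        if speed != n:
            break
    n = 11
    if speed <= n:
        return speed
    speed = vals // 29
    speed = speed * (3 - tokens)
    tokens = speed
    if speed > tokens:
        tokens = vals % n
        speed = n <= n
    process(tokens)
    return n

if speed > tokens:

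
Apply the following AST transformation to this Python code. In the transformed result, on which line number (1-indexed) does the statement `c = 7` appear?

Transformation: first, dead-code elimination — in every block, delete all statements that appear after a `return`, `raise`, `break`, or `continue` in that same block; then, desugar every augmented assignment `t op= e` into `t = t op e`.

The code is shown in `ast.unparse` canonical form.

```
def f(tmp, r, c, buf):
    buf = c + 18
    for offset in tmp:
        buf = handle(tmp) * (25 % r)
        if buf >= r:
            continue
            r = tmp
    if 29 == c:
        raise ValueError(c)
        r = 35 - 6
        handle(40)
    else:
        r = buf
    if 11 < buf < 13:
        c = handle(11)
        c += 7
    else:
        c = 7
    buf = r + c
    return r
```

Transformed code:
def f(tmp, r, c, buf):
    buf = c + 18
    for offset in tmp:
        buf = handle(tmp) * (25 % r)
        if buf >= r:
            continue
    if 29 == c:
        raise ValueError(c)
    else:
        r = buf
    if 11 < buf < 13:
        c = handle(11)
        c = c + 7
    else:
        c = 7
    buf = r + c
    return r

15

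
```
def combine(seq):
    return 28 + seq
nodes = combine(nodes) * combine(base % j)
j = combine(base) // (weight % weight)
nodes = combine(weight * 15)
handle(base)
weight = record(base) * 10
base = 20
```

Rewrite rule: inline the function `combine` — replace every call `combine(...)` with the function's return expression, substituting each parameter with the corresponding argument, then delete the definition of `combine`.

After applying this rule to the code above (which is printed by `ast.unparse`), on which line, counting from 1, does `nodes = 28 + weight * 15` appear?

Transformed code:
nodes = (28 + nodes) * (28 + base % j)
j = (28 + base) // (weight % weight)
nodes = 28 + weight * 15
handle(base)
weight = record(base) * 10
base = 20

3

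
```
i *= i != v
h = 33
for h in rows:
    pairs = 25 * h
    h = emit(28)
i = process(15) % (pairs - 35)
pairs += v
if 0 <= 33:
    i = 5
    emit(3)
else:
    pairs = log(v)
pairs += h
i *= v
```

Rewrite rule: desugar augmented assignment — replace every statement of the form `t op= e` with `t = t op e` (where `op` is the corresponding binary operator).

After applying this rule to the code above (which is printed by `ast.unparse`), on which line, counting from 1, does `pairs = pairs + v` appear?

7

Transformed code:
i = i * (i != v)
h = 33
for h in rows:
    pairs = 25 * h
    h = emit(28)
i = process(15) % (pairs - 35)
pairs = pairs + v
if 0 <= 33:
    i = 5
    emit(3)
else:
    pairs = log(v)
pairs = pairs + h
i = i * v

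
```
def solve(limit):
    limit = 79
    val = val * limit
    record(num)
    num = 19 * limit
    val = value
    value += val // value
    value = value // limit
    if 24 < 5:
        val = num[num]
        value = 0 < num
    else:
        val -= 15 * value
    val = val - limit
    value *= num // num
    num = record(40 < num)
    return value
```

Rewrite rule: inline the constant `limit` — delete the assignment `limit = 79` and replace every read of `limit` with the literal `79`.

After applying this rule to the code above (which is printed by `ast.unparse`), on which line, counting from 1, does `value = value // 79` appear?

Transformed code:
def solve(limit):
    val = val * 79
    record(num)
    num = 19 * 79
    val = value
    value += val // value
    value = value // 79
    if 24 < 5:
        val = num[num]
        value = 0 < num
    else:
        val -= 15 * value
    val = val - 79
    value *= num // num
    num = record(40 < num)
    return value

7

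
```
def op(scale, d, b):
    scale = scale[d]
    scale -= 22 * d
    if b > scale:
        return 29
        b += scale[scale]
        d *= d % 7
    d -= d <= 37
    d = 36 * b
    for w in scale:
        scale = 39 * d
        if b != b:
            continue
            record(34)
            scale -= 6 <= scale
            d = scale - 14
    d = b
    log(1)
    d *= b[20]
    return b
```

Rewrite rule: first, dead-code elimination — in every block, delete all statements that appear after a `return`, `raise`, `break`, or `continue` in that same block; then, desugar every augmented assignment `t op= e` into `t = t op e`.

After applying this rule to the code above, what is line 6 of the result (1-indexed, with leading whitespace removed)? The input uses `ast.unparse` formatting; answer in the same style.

Transformed code:
def op(scale, d, b):
    scale = scale[d]
    scale = scale - 22 * d
    if b > scale:
        return 29
    d = d - (d <= 37)
    d = 36 * b
    for w in scale:
        scale = 39 * d
        if b != b:
            continue
    d = b
    log(1)
    d = d * b[20]
    return b

d = d - (d <= 37)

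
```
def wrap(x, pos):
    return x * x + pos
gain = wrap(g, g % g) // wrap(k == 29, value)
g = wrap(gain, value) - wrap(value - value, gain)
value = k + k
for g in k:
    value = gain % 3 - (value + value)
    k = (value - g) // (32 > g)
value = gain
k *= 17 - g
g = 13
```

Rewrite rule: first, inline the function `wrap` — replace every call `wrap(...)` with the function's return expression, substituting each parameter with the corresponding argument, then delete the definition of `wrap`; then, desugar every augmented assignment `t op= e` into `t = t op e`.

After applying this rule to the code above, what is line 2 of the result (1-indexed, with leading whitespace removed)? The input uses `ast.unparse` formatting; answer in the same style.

g = gain * gain + value - ((value - value) * (value - value) + gain)

Transformed code:
gain = (g * g + g % g) // ((k == 29) * (k == 29) + value)
g = gain * gain + value - ((value - value) * (value - value) + gain)
value = k + k
for g in k:
    value = gain % 3 - (value + value)
    k = (value - g) // (32 > g)
value = gain
k = k * (17 - g)
g = 13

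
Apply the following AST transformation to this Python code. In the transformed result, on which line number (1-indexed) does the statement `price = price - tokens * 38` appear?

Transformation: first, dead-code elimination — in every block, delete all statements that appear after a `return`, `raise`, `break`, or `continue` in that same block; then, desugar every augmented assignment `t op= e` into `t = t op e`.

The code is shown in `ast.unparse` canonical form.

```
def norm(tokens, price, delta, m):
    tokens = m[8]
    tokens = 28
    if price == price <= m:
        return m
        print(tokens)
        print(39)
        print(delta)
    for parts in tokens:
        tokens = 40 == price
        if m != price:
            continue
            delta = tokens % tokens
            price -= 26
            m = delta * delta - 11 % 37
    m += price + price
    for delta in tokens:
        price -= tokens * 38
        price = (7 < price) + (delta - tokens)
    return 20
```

12

Transformed code:
def norm(tokens, price, delta, m):
    tokens = m[8]
    tokens = 28
    if price == price <= m:
        return m
    for parts in tokens:
        tokens = 40 == price
        if m != price:
            continue
    m = m + (price + price)
    for delta in tokens:
        price = price - tokens * 38
        price = (7 < price) + (delta - tokens)
    return 20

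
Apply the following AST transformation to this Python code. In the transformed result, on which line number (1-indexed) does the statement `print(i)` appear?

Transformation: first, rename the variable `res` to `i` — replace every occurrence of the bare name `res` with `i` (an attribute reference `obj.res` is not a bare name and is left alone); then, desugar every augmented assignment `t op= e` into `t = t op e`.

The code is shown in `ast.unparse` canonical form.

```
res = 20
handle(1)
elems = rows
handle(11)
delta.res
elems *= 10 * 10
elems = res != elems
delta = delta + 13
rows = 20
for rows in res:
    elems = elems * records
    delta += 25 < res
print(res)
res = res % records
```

Transformed code:
i = 20
handle(1)
elems = rows
handle(11)
delta.res
elems = elems * (10 * 10)
elems = i != elems
delta = delta + 13
rows = 20
for rows in i:
    elems = elems * records
    delta = delta + (25 < i)
print(i)
i = i % records

13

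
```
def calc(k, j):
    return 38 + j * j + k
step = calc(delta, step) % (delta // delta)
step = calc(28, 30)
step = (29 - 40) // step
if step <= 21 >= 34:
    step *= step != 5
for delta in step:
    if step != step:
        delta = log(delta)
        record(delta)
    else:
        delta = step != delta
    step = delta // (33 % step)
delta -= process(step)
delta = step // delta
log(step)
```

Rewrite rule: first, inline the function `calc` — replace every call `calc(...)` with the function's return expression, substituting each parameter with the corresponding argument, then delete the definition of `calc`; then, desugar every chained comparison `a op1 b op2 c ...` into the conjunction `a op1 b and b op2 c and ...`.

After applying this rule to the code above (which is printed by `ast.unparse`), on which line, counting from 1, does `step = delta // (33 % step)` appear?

Transformed code:
step = (38 + step * step + delta) % (delta // delta)
step = 38 + 30 * 30 + 28
step = (29 - 40) // step
if step <= 21 and 21 >= 34:
    step *= step != 5
for delta in step:
    if step != step:
        delta = log(delta)
        record(delta)
    else:
        delta = step != delta
    step = delta // (33 % step)
delta -= process(step)
delta = step // delta
log(step)

12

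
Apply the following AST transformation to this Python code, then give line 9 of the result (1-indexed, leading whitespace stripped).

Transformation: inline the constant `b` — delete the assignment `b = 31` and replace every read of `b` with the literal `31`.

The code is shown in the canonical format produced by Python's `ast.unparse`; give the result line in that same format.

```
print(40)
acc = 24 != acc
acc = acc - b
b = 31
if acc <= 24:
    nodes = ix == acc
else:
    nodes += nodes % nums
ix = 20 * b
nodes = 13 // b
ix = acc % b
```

nodes = 13 // 31

Transformed code:
print(40)
acc = 24 != acc
acc = acc - 31
if acc <= 24:
    nodes = ix == acc
else:
    nodes += nodes % nums
ix = 20 * 31
nodes = 13 // 31
ix = acc % 31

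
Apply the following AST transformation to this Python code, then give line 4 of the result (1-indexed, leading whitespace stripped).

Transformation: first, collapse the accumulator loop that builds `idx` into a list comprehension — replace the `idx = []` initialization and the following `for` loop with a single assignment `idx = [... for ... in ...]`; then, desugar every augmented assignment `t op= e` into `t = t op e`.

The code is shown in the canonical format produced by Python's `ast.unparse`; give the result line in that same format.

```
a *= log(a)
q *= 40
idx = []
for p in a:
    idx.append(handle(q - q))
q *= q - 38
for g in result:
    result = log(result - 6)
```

q = q * (q - 38)

Transformed code:
a = a * log(a)
q = q * 40
idx = [handle(q - q) for p in a]
q = q * (q - 38)
for g in result:
    result = log(result - 6)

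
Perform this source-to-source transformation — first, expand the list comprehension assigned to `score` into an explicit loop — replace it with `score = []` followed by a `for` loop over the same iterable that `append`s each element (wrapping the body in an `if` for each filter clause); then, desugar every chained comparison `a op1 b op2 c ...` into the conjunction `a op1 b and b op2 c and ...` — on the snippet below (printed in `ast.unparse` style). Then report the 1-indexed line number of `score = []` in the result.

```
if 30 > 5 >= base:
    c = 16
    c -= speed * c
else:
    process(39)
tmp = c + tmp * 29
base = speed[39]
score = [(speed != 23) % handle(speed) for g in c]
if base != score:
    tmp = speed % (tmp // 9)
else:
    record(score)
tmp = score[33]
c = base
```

8

Transformed code:
if 30 > 5 and 5 >= base:
    c = 16
    c -= speed * c
else:
    process(39)
tmp = c + tmp * 29
base = speed[39]
score = []
for g in c:
    score.append((speed != 23) % handle(speed))
if base != score:
    tmp = speed % (tmp // 9)
else:
    record(score)
tmp = score[33]
c = base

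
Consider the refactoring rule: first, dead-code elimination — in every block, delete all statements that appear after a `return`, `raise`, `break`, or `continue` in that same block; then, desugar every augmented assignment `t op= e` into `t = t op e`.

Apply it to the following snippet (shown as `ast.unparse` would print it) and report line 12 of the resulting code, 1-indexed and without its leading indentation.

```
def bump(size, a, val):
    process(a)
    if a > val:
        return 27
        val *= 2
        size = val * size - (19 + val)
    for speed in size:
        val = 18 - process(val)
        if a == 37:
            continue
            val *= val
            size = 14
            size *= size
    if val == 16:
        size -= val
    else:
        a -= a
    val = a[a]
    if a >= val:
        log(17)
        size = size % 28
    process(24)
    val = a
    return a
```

Transformed code:
def bump(size, a, val):
    process(a)
    if a > val:
        return 27
    for speed in size:
        val = 18 - process(val)
        if a == 37:
            continue
    if val == 16:
        size = size - val
    else:
        a = a - a
    val = a[a]
    if a >= val:
        log(17)
        size = size % 28
    process(24)
    val = a
    return a

a = a - a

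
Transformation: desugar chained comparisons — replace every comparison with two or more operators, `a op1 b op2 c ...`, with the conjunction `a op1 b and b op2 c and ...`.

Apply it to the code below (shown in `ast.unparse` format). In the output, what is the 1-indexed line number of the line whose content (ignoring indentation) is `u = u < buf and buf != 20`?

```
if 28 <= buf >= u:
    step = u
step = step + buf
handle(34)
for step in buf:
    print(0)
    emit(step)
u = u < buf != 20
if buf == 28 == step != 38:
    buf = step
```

Transformed code:
if 28 <= buf and buf >= u:
    step = u
step = step + buf
handle(34)
for step in buf:
    print(0)
    emit(step)
u = u < buf and buf != 20
if buf == 28 and 28 == step and (step != 38):
    buf = step

8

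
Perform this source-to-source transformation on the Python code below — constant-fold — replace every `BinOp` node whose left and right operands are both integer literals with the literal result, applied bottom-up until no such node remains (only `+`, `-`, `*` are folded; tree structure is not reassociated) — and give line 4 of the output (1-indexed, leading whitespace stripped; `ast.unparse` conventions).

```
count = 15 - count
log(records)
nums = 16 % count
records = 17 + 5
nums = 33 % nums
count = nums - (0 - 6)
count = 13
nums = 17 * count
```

records = 22

Transformed code:
count = 15 - count
log(records)
nums = 16 % count
records = 22
nums = 33 % nums
count = nums - -6
count = 13
nums = 17 * count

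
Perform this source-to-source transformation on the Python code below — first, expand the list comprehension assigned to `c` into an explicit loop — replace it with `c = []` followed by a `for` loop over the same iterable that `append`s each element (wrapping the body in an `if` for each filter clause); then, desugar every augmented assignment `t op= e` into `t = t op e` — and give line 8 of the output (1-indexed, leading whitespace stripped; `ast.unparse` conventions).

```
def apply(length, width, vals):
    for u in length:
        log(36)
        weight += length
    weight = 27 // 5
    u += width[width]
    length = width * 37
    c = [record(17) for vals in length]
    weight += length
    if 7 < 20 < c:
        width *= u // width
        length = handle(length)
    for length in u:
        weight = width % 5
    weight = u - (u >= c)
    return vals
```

Transformed code:
def apply(length, width, vals):
    for u in length:
        log(36)
        weight = weight + length
    weight = 27 // 5
    u = u + width[width]
    length = width * 37
    c = []
    for vals in length:
        c.append(record(17))
    weight = weight + length
    if 7 < 20 < c:
        width = width * (u // width)
        length = handle(length)
    for length in u:
        weight = width % 5
    weight = u - (u >= c)
    return vals

c = []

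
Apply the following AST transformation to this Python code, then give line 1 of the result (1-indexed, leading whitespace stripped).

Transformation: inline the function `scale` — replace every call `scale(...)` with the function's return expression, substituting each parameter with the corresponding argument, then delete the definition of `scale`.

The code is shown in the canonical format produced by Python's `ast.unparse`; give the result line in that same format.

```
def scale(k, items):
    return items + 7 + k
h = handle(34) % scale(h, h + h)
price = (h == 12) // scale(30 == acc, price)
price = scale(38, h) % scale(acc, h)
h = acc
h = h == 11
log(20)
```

h = handle(34) % (h + h + 7 + h)

Transformed code:
h = handle(34) % (h + h + 7 + h)
price = (h == 12) // (price + 7 + (30 == acc))
price = (h + 7 + 38) % (h + 7 + acc)
h = acc
h = h == 11
log(20)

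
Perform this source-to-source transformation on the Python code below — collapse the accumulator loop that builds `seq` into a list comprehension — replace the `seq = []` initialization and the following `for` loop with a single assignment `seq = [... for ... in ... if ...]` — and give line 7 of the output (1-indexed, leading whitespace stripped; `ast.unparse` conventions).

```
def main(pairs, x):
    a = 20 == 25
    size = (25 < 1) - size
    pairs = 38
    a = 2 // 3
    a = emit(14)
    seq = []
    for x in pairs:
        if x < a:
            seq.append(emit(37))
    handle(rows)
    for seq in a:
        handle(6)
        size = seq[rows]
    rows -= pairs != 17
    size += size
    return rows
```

Transformed code:
def main(pairs, x):
    a = 20 == 25
    size = (25 < 1) - size
    pairs = 38
    a = 2 // 3
    a = emit(14)
    seq = [emit(37) for x in pairs if x < a]
    handle(rows)
    for seq in a:
        handle(6)
        size = seq[rows]
    rows -= pairs != 17
    size += size
    return rows

seq = [emit(37) for x in pairs if x < a]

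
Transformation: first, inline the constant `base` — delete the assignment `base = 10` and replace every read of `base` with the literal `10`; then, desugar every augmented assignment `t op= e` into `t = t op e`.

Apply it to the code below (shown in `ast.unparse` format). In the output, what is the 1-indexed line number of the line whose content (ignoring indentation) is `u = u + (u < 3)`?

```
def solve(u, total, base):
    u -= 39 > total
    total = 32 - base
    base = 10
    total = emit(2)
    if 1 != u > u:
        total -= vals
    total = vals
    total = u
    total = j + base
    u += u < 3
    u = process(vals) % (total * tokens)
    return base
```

10

Transformed code:
def solve(u, total, base):
    u = u - (39 > total)
    total = 32 - 10
    total = emit(2)
    if 1 != u > u:
        total = total - vals
    total = vals
    total = u
    total = j + 10
    u = u + (u < 3)
    u = process(vals) % (total * tokens)
    return 10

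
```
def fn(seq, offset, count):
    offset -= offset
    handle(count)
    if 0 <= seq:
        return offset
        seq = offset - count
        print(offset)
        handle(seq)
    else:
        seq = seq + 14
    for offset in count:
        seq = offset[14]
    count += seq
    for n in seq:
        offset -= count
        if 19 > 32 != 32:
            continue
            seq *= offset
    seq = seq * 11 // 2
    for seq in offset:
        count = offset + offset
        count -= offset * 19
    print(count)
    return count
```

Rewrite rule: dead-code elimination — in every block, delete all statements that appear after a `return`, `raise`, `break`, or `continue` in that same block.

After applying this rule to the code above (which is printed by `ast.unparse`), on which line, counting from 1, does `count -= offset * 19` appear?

Transformed code:
def fn(seq, offset, count):
    offset -= offset
    handle(count)
    if 0 <= seq:
        return offset
    else:
        seq = seq + 14
    for offset in count:
        seq = offset[14]
    count += seq
    for n in seq:
        offset -= count
        if 19 > 32 != 32:
            continue
    seq = seq * 11 // 2
    for seq in offset:
        count = offset + offset
        count -= offset * 19
    print(count)
    return count

18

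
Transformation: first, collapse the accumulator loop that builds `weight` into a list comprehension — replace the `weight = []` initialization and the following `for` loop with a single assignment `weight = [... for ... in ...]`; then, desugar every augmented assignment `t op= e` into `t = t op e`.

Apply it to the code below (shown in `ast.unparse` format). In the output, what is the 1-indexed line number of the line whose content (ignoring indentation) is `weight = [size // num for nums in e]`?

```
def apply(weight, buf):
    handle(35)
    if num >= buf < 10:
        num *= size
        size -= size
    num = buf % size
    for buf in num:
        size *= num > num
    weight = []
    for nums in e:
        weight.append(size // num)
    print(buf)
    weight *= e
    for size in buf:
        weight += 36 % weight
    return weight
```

9

Transformed code:
def apply(weight, buf):
    handle(35)
    if num >= buf < 10:
        num = num * size
        size = size - size
    num = buf % size
    for buf in num:
        size = size * (num > num)
    weight = [size // num for nums in e]
    print(buf)
    weight = weight * e
    for size in buf:
        weight = weight + 36 % weight
    return weight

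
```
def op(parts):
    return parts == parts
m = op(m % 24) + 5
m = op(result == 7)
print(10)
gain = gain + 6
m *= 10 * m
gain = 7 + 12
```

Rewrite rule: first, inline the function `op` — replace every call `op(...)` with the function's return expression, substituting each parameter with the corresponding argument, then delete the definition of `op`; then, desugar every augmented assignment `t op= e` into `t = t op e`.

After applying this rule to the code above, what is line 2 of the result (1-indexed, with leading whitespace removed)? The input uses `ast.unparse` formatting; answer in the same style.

Transformed code:
m = (m % 24 == m % 24) + 5
m = (result == 7) == (result == 7)
print(10)
gain = gain + 6
m = m * (10 * m)
gain = 7 + 12

m = (result == 7) == (result == 7)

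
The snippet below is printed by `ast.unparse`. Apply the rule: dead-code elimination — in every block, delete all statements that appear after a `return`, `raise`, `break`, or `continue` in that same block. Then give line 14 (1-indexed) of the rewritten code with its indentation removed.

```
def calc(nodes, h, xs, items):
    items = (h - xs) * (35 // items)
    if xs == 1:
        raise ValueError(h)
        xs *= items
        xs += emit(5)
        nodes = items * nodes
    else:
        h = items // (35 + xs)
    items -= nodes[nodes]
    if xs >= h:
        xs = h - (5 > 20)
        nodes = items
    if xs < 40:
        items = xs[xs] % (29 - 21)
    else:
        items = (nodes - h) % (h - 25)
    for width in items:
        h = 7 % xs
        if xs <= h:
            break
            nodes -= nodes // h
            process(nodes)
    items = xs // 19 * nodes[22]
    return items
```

Transformed code:
def calc(nodes, h, xs, items):
    items = (h - xs) * (35 // items)
    if xs == 1:
        raise ValueError(h)
    else:
        h = items // (35 + xs)
    items -= nodes[nodes]
    if xs >= h:
        xs = h - (5 > 20)
        nodes = items
    if xs < 40:
        items = xs[xs] % (29 - 21)
    else:
        items = (nodes - h) % (h - 25)
    for width in items:
        h = 7 % xs
        if xs <= h:
            break
    items = xs // 19 * nodes[22]
    return items

items = (nodes - h) % (h - 25)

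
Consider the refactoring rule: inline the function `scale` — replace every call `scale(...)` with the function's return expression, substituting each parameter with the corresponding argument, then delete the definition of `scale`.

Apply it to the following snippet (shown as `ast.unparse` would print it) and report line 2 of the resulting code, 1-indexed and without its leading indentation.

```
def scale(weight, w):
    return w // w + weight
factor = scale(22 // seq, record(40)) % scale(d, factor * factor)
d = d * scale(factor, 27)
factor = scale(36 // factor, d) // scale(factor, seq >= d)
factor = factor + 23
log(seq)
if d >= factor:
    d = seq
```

d = d * (27 // 27 + factor)

Transformed code:
factor = (record(40) // record(40) + 22 // seq) % (factor * factor // (factor * factor) + d)
d = d * (27 // 27 + factor)
factor = (d // d + 36 // factor) // ((seq >= d) // (seq >= d) + factor)
factor = factor + 23
log(seq)
if d >= factor:
    d = seq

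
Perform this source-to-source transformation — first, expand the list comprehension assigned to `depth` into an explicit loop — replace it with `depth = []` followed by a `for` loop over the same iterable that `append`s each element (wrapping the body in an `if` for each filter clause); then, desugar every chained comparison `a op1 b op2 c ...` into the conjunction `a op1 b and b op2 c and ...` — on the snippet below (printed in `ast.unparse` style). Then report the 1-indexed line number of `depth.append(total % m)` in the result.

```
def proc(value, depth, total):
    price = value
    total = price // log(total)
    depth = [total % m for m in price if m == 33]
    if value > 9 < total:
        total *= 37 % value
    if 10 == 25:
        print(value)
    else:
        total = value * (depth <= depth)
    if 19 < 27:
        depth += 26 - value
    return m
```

Transformed code:
def proc(value, depth, total):
    price = value
    total = price // log(total)
    depth = []
    for m in price:
        if m == 33:
            depth.append(total % m)
    if value > 9 and 9 < total:
        total *= 37 % value
    if 10 == 25:
        print(value)
    else:
        total = value * (depth <= depth)
    if 19 < 27:
        depth += 26 - value
    return m

7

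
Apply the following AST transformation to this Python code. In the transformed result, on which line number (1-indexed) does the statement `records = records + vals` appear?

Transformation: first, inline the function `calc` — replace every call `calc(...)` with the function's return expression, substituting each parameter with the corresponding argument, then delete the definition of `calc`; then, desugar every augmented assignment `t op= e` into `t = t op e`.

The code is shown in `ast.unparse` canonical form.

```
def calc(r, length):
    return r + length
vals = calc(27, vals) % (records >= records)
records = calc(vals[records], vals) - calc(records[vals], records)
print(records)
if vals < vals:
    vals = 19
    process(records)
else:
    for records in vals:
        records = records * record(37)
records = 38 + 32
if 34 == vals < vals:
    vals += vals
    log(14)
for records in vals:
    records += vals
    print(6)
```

Transformed code:
vals = (27 + vals) % (records >= records)
records = vals[records] + vals - (records[vals] + records)
print(records)
if vals < vals:
    vals = 19
    process(records)
else:
    for records in vals:
        records = records * record(37)
records = 38 + 32
if 34 == vals < vals:
    vals = vals + vals
    log(14)
for records in vals:
    records = records + vals
    print(6)

15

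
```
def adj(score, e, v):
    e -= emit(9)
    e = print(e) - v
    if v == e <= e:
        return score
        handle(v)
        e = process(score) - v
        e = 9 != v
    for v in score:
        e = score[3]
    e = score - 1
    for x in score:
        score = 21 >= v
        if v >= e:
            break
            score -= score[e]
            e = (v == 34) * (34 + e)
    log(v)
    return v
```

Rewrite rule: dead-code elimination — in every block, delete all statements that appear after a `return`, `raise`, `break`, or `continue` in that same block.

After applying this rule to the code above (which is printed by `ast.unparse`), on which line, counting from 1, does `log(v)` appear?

Transformed code:
def adj(score, e, v):
    e -= emit(9)
    e = print(e) - v
    if v == e <= e:
        return score
    for v in score:
        e = score[3]
    e = score - 1
    for x in score:
        score = 21 >= v
        if v >= e:
            break
    log(v)
    return v

13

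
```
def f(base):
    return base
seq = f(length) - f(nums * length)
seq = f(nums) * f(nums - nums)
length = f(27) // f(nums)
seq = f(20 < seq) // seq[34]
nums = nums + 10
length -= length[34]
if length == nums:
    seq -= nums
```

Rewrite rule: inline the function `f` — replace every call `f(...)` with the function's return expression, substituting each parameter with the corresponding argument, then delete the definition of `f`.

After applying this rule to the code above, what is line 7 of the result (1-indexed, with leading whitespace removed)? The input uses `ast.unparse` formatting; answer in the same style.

if length == nums:

Transformed code:
seq = length - nums * length
seq = nums * (nums - nums)
length = 27 // nums
seq = (20 < seq) // seq[34]
nums = nums + 10
length -= length[34]
if length == nums:
    seq -= nums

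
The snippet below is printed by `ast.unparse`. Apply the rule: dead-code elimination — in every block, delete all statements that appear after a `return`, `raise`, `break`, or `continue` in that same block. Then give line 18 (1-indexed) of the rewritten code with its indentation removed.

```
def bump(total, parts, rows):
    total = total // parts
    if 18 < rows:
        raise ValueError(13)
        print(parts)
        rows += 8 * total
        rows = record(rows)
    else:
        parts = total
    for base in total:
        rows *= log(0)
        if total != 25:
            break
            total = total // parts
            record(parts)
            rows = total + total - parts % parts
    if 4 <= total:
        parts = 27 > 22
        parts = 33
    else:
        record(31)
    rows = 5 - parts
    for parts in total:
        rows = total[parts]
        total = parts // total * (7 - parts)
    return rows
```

rows = total[parts]

Transformed code:
def bump(total, parts, rows):
    total = total // parts
    if 18 < rows:
        raise ValueError(13)
    else:
        parts = total
    for base in total:
        rows *= log(0)
        if total != 25:
            break
    if 4 <= total:
        parts = 27 > 22
        parts = 33
    else:
        record(31)
    rows = 5 - parts
    for parts in total:
        rows = total[parts]
        total = parts // total * (7 - parts)
    return rows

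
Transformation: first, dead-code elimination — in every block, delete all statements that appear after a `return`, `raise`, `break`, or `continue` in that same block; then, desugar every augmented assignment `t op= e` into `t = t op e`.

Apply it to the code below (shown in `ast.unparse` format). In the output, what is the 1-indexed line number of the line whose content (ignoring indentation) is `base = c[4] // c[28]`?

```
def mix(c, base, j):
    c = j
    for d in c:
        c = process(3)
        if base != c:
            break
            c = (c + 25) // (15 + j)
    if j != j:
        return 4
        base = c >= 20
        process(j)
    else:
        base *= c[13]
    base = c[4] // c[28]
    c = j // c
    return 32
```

11

Transformed code:
def mix(c, base, j):
    c = j
    for d in c:
        c = process(3)
        if base != c:
            break
    if j != j:
        return 4
    else:
        base = base * c[13]
    base = c[4] // c[28]
    c = j // c
    return 32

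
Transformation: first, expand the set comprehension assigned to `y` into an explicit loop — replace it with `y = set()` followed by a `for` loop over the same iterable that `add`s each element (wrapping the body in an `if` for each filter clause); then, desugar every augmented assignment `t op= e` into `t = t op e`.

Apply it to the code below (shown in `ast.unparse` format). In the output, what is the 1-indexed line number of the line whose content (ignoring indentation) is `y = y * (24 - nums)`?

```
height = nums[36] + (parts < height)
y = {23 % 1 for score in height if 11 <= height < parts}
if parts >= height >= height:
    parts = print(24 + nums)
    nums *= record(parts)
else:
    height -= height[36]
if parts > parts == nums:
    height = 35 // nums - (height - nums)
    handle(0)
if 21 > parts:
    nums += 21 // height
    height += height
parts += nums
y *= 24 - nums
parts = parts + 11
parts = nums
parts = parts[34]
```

Transformed code:
height = nums[36] + (parts < height)
y = set()
for score in height:
    if 11 <= height < parts:
        y.add(23 % 1)
if parts >= height >= height:
    parts = print(24 + nums)
    nums = nums * record(parts)
else:
    height = height - height[36]
if parts > parts == nums:
    height = 35 // nums - (height - nums)
    handle(0)
if 21 > parts:
    nums = nums + 21 // height
    height = height + height
parts = parts + nums
y = y * (24 - nums)
parts = parts + 11
parts = nums
parts = parts[34]

18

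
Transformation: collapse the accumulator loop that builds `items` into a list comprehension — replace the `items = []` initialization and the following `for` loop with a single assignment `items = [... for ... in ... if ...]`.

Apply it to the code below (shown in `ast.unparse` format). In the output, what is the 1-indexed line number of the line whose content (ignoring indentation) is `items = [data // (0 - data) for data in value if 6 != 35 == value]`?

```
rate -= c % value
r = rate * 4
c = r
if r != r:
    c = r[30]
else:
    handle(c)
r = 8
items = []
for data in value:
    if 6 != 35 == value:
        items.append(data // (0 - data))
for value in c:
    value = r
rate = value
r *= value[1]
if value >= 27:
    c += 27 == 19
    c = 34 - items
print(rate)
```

9

Transformed code:
rate -= c % value
r = rate * 4
c = r
if r != r:
    c = r[30]
else:
    handle(c)
r = 8
items = [data // (0 - data) for data in value if 6 != 35 == value]
for value in c:
    value = r
rate = value
r *= value[1]
if value >= 27:
    c += 27 == 19
    c = 34 - items
print(rate)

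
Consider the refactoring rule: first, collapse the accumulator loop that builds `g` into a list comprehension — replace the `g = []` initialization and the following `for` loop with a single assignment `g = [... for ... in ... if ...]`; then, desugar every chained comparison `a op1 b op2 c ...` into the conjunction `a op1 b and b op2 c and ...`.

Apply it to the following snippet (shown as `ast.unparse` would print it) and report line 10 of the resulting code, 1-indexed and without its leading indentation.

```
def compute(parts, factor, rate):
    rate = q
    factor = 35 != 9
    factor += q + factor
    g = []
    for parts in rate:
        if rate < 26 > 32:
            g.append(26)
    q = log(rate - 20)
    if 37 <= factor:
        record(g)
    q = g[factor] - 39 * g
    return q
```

Transformed code:
def compute(parts, factor, rate):
    rate = q
    factor = 35 != 9
    factor += q + factor
    g = [26 for parts in rate if rate < 26 and 26 > 32]
    q = log(rate - 20)
    if 37 <= factor:
        record(g)
    q = g[factor] - 39 * g
    return q

return q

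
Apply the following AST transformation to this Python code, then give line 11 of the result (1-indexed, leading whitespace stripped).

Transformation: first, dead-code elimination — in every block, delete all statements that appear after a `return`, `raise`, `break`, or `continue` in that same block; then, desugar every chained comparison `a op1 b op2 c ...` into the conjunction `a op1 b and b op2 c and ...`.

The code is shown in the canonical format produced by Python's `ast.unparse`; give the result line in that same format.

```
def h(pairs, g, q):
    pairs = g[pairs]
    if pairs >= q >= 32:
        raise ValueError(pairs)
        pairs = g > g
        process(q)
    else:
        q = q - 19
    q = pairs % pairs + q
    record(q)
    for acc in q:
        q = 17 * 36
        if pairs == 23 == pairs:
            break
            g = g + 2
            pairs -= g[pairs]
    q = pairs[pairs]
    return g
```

Transformed code:
def h(pairs, g, q):
    pairs = g[pairs]
    if pairs >= q and q >= 32:
        raise ValueError(pairs)
    else:
        q = q - 19
    q = pairs % pairs + q
    record(q)
    for acc in q:
        q = 17 * 36
        if pairs == 23 and 23 == pairs:
            break
    q = pairs[pairs]
    return g

if pairs == 23 and 23 == pairs:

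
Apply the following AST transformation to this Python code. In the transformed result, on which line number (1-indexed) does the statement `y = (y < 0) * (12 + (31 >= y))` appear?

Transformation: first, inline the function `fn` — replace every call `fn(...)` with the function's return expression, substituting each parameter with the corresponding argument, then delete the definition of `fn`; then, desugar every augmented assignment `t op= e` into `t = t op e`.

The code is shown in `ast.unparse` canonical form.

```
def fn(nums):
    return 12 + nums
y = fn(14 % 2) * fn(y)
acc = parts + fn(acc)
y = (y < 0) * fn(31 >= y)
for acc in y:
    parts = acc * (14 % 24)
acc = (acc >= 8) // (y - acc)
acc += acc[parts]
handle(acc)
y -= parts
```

Transformed code:
y = (12 + 14 % 2) * (12 + y)
acc = parts + (12 + acc)
y = (y < 0) * (12 + (31 >= y))
for acc in y:
    parts = acc * (14 % 24)
acc = (acc >= 8) // (y - acc)
acc = acc + acc[parts]
handle(acc)
y = y - parts

3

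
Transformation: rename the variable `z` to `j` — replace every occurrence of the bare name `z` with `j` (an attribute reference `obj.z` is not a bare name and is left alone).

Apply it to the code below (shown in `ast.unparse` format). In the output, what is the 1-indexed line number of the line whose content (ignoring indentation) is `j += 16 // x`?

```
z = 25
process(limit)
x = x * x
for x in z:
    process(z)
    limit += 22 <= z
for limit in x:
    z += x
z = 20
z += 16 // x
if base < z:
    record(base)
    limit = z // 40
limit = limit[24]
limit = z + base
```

10

Transformed code:
j = 25
process(limit)
x = x * x
for x in j:
    process(j)
    limit += 22 <= j
for limit in x:
    j += x
j = 20
j += 16 // x
if base < j:
    record(base)
    limit = j // 40
limit = limit[24]
limit = j + base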